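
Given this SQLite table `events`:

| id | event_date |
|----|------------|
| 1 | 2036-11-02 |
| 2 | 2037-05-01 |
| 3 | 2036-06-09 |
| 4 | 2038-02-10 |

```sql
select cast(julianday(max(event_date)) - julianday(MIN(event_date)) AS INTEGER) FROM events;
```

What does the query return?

MIN = 2036-06-09, MAX = 2038-02-10.
21 days remain in June 2036 after the 9th (30 − 9).
Full months from July 2036 through January 2038 contribute their day counts.
Then 10 days into February 2038.
Total: 21 + 31 + 31 + 30 + 31 + 30 + 31 + 31 + 28 + 31 + 30 + 31 + 30 + 31 + 31 + 30 + 31 + 30 + 31 + 31 + 10 = 611.

611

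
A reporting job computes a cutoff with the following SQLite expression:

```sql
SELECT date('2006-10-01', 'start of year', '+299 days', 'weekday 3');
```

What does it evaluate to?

2006-11-01

`start of year` rewinds 2006-10-01 to 2006-01-01.
Applying '+299 days' to 2006-01-01: counting 299 days forward gives 2006-10-27.
`weekday 3` advances to the next Wednesday; 2006-10-27 is a Friday, so it moves forward to 2006-11-01.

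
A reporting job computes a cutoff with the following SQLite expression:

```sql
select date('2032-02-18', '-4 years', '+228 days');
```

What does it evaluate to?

2028-10-03

Adding -4 years to 2032-02-18 gives 2028-02-18.
Applying '+228 days' to 2028-02-18: counting 228 days forward gives 2028-10-03.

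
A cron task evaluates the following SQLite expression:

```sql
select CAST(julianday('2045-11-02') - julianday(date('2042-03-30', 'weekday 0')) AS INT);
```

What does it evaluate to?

`weekday 0` advances to the next Sunday; 2042-03-30 is already a Sunday, so it stays at 2042-03-30.
1 day remains in March 2042 after the 30th (31 − 30).
Full months from April 2042 through October 2045 contribute their day counts.
Then 2 days into November 2045.
Total: 1 + 30 + 31 + 30 + 31 + 31 + 30 + 31 + 30 + 31 + 31 + 28 + 31 + 30 + 31 + 30 + 31 + 31 + 30 + 31 + 30 + 31 + 31 + 29 + 31 + 30 + 31 + 30 + 31 + 31 + 30 + 31 + 30 + 31 + 31 + 28 + 31 + 30 + 31 + 30 + 31 + 31 + 30 + 31 + 2 = 1313.

1313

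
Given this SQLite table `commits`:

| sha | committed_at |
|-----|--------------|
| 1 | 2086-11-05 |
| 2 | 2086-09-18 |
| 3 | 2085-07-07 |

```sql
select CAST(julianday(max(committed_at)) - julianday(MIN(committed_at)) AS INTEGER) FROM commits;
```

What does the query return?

486

MIN = 2085-07-07, MAX = 2086-11-05.
24 days remain in July 2085 after the 7th (31 − 7).
Full months from August 2085 through October 2086 contribute their day counts.
Then 5 days into November 2086.
Total: 24 + 31 + 30 + 31 + 30 + 31 + 31 + 28 + 31 + 30 + 31 + 30 + 31 + 31 + 30 + 31 + 5 = 486.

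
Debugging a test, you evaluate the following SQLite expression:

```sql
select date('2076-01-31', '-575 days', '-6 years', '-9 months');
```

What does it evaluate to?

2067-10-05

Applying '-575 days' to 2076-01-31: counting 575 days back gives 2074-07-05.
Adding -6 years to 2074-07-05 gives 2068-07-05.
Adding -9 months to 2068-07-05 gives 2067-10-05.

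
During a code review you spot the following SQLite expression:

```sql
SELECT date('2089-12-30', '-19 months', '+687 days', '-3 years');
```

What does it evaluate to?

2087-04-17

Adding -19 months to 2089-12-30 gives 2088-05-30.
Applying '+687 days' to 2088-05-30: counting 687 days forward gives 2090-04-17.
Adding -3 years to 2090-04-17 gives 2087-04-17.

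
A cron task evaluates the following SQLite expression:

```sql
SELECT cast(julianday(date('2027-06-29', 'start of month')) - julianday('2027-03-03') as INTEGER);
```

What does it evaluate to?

`start of month` rewinds 2027-06-29 to 2027-06-01.
28 days remain in March 2027 after the 3rd (31 − 3).
April 2027: 30 days.
May 2027: 31 days.
Then 1 day into June 2027.
Total: 28 + 30 + 31 + 1 = 90.

90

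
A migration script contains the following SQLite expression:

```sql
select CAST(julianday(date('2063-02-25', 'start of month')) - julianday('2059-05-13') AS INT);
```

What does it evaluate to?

`start of month` rewinds 2063-02-25 to 2063-02-01.
18 days remain in May 2059 after the 13th (31 − 13).
Full months from June 2059 through January 2063 contribute their day counts.
Then 1 day into February 2063.
Total: 18 + 30 + 31 + 31 + 30 + 31 + 30 + 31 + 31 + 29 + 31 + 30 + 31 + 30 + 31 + 31 + 30 + 31 + 30 + 31 + 31 + 28 + 31 + 30 + 31 + 30 + 31 + 31 + 30 + 31 + 30 + 31 + 31 + 28 + 31 + 30 + 31 + 30 + 31 + 31 + 30 + 31 + 30 + 31 + 31 + 1 = 1360.

1360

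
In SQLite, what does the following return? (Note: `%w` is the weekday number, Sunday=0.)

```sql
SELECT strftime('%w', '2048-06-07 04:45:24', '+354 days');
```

First apply '+354 days': 2048-06-07 04:45:24 → 2049-05-27 04:45:24.
2049-05-27 is a Thursday; with Sunday=0 that is 4.

4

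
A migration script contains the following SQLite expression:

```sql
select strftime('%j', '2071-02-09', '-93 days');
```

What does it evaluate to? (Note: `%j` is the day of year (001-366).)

312

First apply '-93 days': 2071-02-09 → 2070-11-08.
Day-of-year for 2070-11-08: days since 2070-01-01 inclusive = 312, zero-padded to 312.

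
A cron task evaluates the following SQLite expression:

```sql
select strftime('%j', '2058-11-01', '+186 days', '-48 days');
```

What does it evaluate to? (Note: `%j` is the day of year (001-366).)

First apply '+186 days', '-48 days': 2058-11-01 → 2059-03-19.
Day-of-year for 2059-03-19: days since 2059-01-01 inclusive = 78, zero-padded to 078.

078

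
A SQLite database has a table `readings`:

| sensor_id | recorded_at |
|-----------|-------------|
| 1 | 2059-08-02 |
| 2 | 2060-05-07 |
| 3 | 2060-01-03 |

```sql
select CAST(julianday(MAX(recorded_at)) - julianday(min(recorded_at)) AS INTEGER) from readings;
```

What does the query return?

MIN = 2059-08-02, MAX = 2060-05-07.
29 days remain in August 2059 after the 2nd (31 − 2).
Full months from September 2059 through April 2060 contribute their day counts.
Then 7 days into May 2060.
Total: 29 + 30 + 31 + 30 + 31 + 31 + 29 + 31 + 30 + 7 = 279.

279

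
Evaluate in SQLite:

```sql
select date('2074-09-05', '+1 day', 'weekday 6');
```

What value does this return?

2074-09-08

Advancing 1 more day within September lands on 2074-09-06.
`weekday 6` advances to the next Saturday; 2074-09-06 is a Thursday, so it moves forward to 2074-09-08.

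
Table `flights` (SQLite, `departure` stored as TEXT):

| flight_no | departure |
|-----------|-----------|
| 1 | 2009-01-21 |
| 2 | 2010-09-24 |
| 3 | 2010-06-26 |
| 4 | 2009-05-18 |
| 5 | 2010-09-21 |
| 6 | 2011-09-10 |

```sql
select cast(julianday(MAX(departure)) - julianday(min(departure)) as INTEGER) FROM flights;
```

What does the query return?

MIN = 2009-01-21, MAX = 2011-09-10.
10 days remain in January 2009 after the 21st (31 − 21).
Full months from February 2009 through August 2011 contribute their day counts.
Then 10 days into September 2011.
Total: 10 + 28 + 31 + 30 + 31 + 30 + 31 + 31 + 30 + 31 + 30 + 31 + 31 + 28 + 31 + 30 + 31 + 30 + 31 + 31 + 30 + 31 + 30 + 31 + 31 + 28 + 31 + 30 + 31 + 30 + 31 + 31 + 10 = 962.

962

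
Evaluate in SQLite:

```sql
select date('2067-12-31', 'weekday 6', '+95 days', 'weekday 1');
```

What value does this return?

`weekday 6` advances to the next Saturday; 2067-12-31 is already a Saturday, so it stays at 2067-12-31.
Applying '+95 days' to 2067-12-31: counting 95 days forward gives 2068-04-04.
`weekday 1` advances to the next Monday; 2068-04-04 is a Wednesday, so it moves forward to 2068-04-09.

2068-04-09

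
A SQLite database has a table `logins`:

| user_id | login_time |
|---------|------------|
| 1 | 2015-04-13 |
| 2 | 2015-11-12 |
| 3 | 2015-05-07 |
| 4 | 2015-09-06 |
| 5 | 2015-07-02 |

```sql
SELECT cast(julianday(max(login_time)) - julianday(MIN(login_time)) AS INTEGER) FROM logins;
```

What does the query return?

213

MIN = 2015-04-13, MAX = 2015-11-12.
17 days remain in April 2015 after the 13th (30 − 13).
Full months from May 2015 through October 2015 contribute their day counts.
Then 12 days into November 2015.
Total: 17 + 31 + 30 + 31 + 31 + 30 + 31 + 12 = 213.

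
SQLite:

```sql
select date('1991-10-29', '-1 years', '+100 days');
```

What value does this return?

Adding -1 year to 1991-10-29 gives 1990-10-29.
Applying '+100 days' to 1990-10-29: counting 100 days forward gives 1991-02-06.

1991-02-06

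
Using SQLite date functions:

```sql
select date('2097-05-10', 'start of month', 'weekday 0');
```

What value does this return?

2097-05-05

`start of month` rewinds 2097-05-10 to 2097-05-01.
`weekday 0` advances to the next Sunday; 2097-05-01 is a Wednesday, so it moves forward to 2097-05-05.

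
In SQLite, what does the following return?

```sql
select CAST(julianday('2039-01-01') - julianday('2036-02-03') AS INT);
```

1063

26 days remain in February 2036 after the 3rd (29 − 3).
Full months from March 2036 through December 2038 contribute their day counts.
Then 1 day into January 2039.
Total: 26 + 31 + 30 + 31 + 30 + 31 + 31 + 30 + 31 + 30 + 31 + 31 + 28 + 31 + 30 + 31 + 30 + 31 + 31 + 30 + 31 + 30 + 31 + 31 + 28 + 31 + 30 + 31 + 30 + 31 + 31 + 30 + 31 + 30 + 31 + 1 = 1063.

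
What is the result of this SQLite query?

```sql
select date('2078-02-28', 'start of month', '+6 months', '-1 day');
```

2078-07-31

`start of month` rewinds 2078-02-28 to 2078-02-01.
Adding +6 months to 2078-02-01 gives 2078-08-01.
Going back 1 day from 2078-08-01 reaches 2078-07-31 (last day of July, 31 days).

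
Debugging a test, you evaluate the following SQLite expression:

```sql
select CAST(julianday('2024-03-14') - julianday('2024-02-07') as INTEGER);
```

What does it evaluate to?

22 days remain in February 2024 after the 7th (29 − 7).
Then 14 days into March 2024.
Total: 22 + 14 = 36.

36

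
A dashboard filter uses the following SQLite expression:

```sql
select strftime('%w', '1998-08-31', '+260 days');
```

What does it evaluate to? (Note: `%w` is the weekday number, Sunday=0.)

2

First apply '+260 days': 1998-08-31 → 1999-05-18.
1999-05-18 is a Tuesday; with Sunday=0 that is 2.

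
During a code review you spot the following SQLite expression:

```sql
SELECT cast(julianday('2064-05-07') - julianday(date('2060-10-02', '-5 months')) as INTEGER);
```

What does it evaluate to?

Adding -5 months to 2060-10-02 gives 2060-05-02.
29 days remain in May 2060 after the 2nd (31 − 2).
Full months from June 2060 through April 2064 contribute their day counts.
Then 7 days into May 2064.
Total: 29 + 30 + 31 + 31 + 30 + 31 + 30 + 31 + 31 + 28 + 31 + 30 + 31 + 30 + 31 + 31 + 30 + 31 + 30 + 31 + 31 + 28 + 31 + 30 + 31 + 30 + 31 + 31 + 30 + 31 + 30 + 31 + 31 + 28 + 31 + 30 + 31 + 30 + 31 + 31 + 30 + 31 + 30 + 31 + 31 + 29 + 31 + 30 + 7 = 1466.

1466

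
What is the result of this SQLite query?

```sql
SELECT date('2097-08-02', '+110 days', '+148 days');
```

2098-04-17

Applying '+110 days' to 2097-08-02: counting 110 days forward gives 2097-11-20.
Applying '+148 days' to 2097-11-20: counting 148 days forward gives 2098-04-17.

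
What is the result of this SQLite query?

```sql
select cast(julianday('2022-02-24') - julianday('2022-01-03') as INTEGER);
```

52

28 days remain in January 2022 after the 3rd (31 − 3).
Then 24 days into February 2022.
Total: 28 + 24 = 52.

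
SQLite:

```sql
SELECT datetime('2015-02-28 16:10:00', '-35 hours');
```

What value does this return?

-35 hours from 2015-02-28 16:10:00 is 2015-02-27 05:10:00 (crosses midnight).

2015-02-27 05:10:00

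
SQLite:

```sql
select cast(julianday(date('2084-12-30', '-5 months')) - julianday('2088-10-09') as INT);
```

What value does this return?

Adding -5 months to 2084-12-30 gives 2084-07-30.
1 day remains in July 2084 after the 30th (31 − 30).
Full months from August 2084 through September 2088 contribute their day counts.
Then 9 days into October 2088.
Total: 1 + 31 + 30 + 31 + 30 + 31 + 31 + 28 + 31 + 30 + 31 + 30 + 31 + 31 + 30 + 31 + 30 + 31 + 31 + 28 + 31 + 30 + 31 + 30 + 31 + 31 + 30 + 31 + 30 + 31 + 31 + 28 + 31 + 30 + 31 + 30 + 31 + 31 + 30 + 31 + 30 + 31 + 31 + 29 + 31 + 30 + 31 + 30 + 31 + 31 + 30 + 9 = 1532.
The subtraction is earlier − later, so the result is −1532 → -1532.

-1532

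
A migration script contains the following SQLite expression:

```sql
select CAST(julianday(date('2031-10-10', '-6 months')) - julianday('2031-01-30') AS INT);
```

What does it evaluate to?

Adding -6 months to 2031-10-10 gives 2031-04-10.
1 day remains in January 2031 after the 30th (31 − 30).
February 2031: 28 days.
March 2031: 31 days.
Then 10 days into April 2031.
Total: 1 + 28 + 31 + 10 = 70.

70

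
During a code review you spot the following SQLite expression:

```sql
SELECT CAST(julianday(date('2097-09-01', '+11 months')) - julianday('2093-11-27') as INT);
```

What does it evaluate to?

1708

Adding +11 months to 2097-09-01 gives 2098-08-01.
3 days remain in November 2093 after the 27th (30 − 27).
Full months from December 2093 through July 2098 contribute their day counts.
Then 1 day into August 2098.
Total: 3 + 31 + 31 + 28 + 31 + 30 + 31 + 30 + 31 + 31 + 30 + 31 + 30 + 31 + 31 + 28 + 31 + 30 + 31 + 30 + 31 + 31 + 30 + 31 + 30 + 31 + 31 + 29 + 31 + 30 + 31 + 30 + 31 + 31 + 30 + 31 + 30 + 31 + 31 + 28 + 31 + 30 + 31 + 30 + 31 + 31 + 30 + 31 + 30 + 31 + 31 + 28 + 31 + 30 + 31 + 30 + 31 + 1 = 1708.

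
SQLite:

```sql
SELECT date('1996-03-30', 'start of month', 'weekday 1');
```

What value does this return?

`start of month` rewinds 1996-03-30 to 1996-03-01.
`weekday 1` advances to the next Monday; 1996-03-01 is a Friday, so it moves forward to 1996-03-04.

1996-03-04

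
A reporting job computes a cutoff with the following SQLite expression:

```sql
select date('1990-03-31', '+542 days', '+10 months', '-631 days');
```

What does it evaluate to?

1990-11-01

Applying '+542 days' to 1990-03-31: counting 542 days forward gives 1991-09-24.
Adding +10 months to 1991-09-24 gives 1992-07-24.
Applying '-631 days' to 1992-07-24: counting 631 days back gives 1990-11-01.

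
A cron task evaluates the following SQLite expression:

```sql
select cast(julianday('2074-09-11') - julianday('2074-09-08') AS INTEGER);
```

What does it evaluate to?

Both dates are in September 2074: 11 − 8 = 3.

3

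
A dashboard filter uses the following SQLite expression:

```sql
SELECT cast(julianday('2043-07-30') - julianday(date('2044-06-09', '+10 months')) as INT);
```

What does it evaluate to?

Adding +10 months to 2044-06-09 gives 2045-04-09.
1 day remains in July 2043 after the 30th (31 − 30).
Full months from August 2043 through March 2045 contribute their day counts.
Then 9 days into April 2045.
Total: 1 + 31 + 30 + 31 + 30 + 31 + 31 + 29 + 31 + 30 + 31 + 30 + 31 + 31 + 30 + 31 + 30 + 31 + 31 + 28 + 31 + 9 = 619.
The subtraction is earlier − later, so the result is −619 → -619.

-619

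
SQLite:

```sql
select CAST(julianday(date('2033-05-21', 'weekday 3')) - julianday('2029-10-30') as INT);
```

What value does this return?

1303

`weekday 3` advances to the next Wednesday; 2033-05-21 is a Saturday, so it moves forward to 2033-05-25.
1 day remains in October 2029 after the 30th (31 − 30).
Full months from November 2029 through April 2033 contribute their day counts.
Then 25 days into May 2033.
Total: 1 + 30 + 31 + 31 + 28 + 31 + 30 + 31 + 30 + 31 + 31 + 30 + 31 + 30 + 31 + 31 + 28 + 31 + 30 + 31 + 30 + 31 + 31 + 30 + 31 + 30 + 31 + 31 + 29 + 31 + 30 + 31 + 30 + 31 + 31 + 30 + 31 + 30 + 31 + 31 + 28 + 31 + 30 + 25 = 1303.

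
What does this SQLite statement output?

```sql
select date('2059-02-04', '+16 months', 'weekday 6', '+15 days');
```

2060-06-20

Adding +16 months to 2059-02-04 gives 2060-06-04.
`weekday 6` advances to the next Saturday; 2060-06-04 is a Friday, so it moves forward to 2060-06-05.
Advancing 15 more days within June lands on 2060-06-20.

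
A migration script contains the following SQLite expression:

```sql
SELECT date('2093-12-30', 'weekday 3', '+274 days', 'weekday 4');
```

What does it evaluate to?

`weekday 3` advances to the next Wednesday; 2093-12-30 is already a Wednesday, so it stays at 2093-12-30.
Applying '+274 days' to 2093-12-30: counting 274 days forward gives 2094-09-30.
`weekday 4` advances to the next Thursday; 2094-09-30 is already a Thursday, so it stays at 2094-09-30.

2094-09-30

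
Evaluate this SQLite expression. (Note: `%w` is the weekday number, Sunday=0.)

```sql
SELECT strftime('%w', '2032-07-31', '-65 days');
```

First apply '-65 days': 2032-07-31 → 2032-05-27.
2032-05-27 is a Thursday; with Sunday=0 that is 4.

4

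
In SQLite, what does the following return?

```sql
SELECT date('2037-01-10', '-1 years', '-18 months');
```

2034-07-10

Adding -1 year to 2037-01-10 gives 2036-01-10.
Adding -18 months to 2036-01-10 gives 2034-07-10.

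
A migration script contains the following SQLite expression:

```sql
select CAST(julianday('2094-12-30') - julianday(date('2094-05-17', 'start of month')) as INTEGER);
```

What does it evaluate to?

`start of month` rewinds 2094-05-17 to 2094-05-01.
30 days remain in May 2094 after the 1st (31 − 1).
Full months from June 2094 through November 2094 contribute their day counts.
Then 30 days into December 2094.
Total: 30 + 30 + 31 + 31 + 30 + 31 + 30 + 30 = 243.

243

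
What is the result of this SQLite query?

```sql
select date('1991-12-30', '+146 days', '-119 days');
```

Applying '+146 days' to 1991-12-30: counting 146 days forward gives 1992-05-24.
Applying '-119 days' to 1992-05-24: counting 119 days back gives 1992-01-26.

1992-01-26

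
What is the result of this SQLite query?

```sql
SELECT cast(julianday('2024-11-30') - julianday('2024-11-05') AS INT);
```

Both dates are in November 2024: 30 − 5 = 25.

25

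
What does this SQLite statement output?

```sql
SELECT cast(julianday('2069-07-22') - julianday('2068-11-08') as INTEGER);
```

256

22 days remain in November 2068 after the 8th (30 − 8).
Full months from December 2068 through June 2069 contribute their day counts.
Then 22 days into July 2069.
Total: 22 + 31 + 31 + 28 + 31 + 30 + 31 + 30 + 22 = 256.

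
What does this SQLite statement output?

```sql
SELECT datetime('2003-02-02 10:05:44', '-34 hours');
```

2003-02-01 00:05:44

-34 hours from 2003-02-02 10:05:44 is 2003-02-01 00:05:44 (crosses midnight).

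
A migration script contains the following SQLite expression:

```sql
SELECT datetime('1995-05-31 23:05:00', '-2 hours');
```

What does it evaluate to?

1995-05-31 21:05:00

-2 hours from 1995-05-31 23:05:00 is 1995-05-31 21:05:00.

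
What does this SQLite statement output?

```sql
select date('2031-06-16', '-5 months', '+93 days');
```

Adding -5 months to 2031-06-16 gives 2031-01-16.
Applying '+93 days' to 2031-01-16: counting 93 days forward gives 2031-04-19.

2031-04-19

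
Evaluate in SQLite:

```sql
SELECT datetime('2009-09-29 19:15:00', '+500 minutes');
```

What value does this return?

2009-09-30 03:35:00

500 minutes = 8h 20m; +500 minutes from 2009-09-29 19:15:00 is 2009-09-30 03:35:00 (crosses midnight).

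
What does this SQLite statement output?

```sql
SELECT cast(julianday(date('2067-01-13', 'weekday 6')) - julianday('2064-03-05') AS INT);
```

`weekday 6` advances to the next Saturday; 2067-01-13 is a Thursday, so it moves forward to 2067-01-15.
26 days remain in March 2064 after the 5th (31 − 5).
Full months from April 2064 through December 2066 contribute their day counts.
Then 15 days into January 2067.
Total: 26 + 30 + 31 + 30 + 31 + 31 + 30 + 31 + 30 + 31 + 31 + 28 + 31 + 30 + 31 + 30 + 31 + 31 + 30 + 31 + 30 + 31 + 31 + 28 + 31 + 30 + 31 + 30 + 31 + 31 + 30 + 31 + 30 + 31 + 15 = 1046.

1046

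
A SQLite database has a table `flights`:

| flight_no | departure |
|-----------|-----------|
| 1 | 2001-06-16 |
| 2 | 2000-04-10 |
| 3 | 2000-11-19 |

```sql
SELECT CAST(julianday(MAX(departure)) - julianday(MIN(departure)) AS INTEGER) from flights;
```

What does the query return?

MIN = 2000-04-10, MAX = 2001-06-16.
20 days remain in April 2000 after the 10th (30 − 10).
Full months from May 2000 through May 2001 contribute their day counts.
Then 16 days into June 2001.
Total: 20 + 31 + 30 + 31 + 31 + 30 + 31 + 30 + 31 + 31 + 28 + 31 + 30 + 31 + 16 = 432.

432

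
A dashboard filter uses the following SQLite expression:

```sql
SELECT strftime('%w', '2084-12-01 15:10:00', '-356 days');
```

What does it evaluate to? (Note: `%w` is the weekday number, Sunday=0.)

6

First apply '-356 days': 2084-12-01 15:10:00 → 2083-12-11 15:10:00.
2083-12-11 is a Saturday; with Sunday=0 that is 6.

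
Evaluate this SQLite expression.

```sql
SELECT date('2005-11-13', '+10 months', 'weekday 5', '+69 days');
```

2006-11-23

Adding +10 months to 2005-11-13 gives 2006-09-13.
`weekday 5` advances to the next Friday; 2006-09-13 is a Wednesday, so it moves forward to 2006-09-15.
Applying '+69 days' to 2006-09-15: counting 69 days forward gives 2006-11-23.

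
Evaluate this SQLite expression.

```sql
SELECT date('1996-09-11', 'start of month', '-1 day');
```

`start of month` rewinds 1996-09-11 to 1996-09-01.
Going back 1 day from 1996-09-01 reaches 1996-08-31 (last day of August, 31 days).

1996-08-31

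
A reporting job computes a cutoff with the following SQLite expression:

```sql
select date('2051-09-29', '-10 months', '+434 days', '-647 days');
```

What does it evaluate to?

Adding -10 months to 2051-09-29 gives 2050-11-29.
Applying '+434 days' to 2050-11-29: counting 434 days forward gives 2052-02-06.
Applying '-647 days' to 2052-02-06: counting 647 days back gives 2050-04-30.

2050-04-30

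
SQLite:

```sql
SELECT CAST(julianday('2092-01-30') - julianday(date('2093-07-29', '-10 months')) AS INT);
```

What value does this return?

Adding -10 months to 2093-07-29 gives 2092-09-29.
1 day remains in January 2092 after the 30th (31 − 30).
Full months from February 2092 through August 2092 contribute their day counts.
Then 29 days into September 2092.
Total: 1 + 29 + 31 + 30 + 31 + 30 + 31 + 31 + 29 = 243.
The subtraction is earlier − later, so the result is −243 → -243.

-243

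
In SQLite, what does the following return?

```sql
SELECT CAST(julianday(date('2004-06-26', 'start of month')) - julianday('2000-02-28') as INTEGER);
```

1555

`start of month` rewinds 2004-06-26 to 2004-06-01.
1 day remains in February 2000 after the 28th (29 − 28).
Full months from March 2000 through May 2004 contribute their day counts.
Then 1 day into June 2004.
Total: 1 + 31 + 30 + 31 + 30 + 31 + 31 + 30 + 31 + 30 + 31 + 31 + 28 + 31 + 30 + 31 + 30 + 31 + 31 + 30 + 31 + 30 + 31 + 31 + 28 + 31 + 30 + 31 + 30 + 31 + 31 + 30 + 31 + 30 + 31 + 31 + 28 + 31 + 30 + 31 + 30 + 31 + 31 + 30 + 31 + 30 + 31 + 31 + 29 + 31 + 30 + 31 + 1 = 1555.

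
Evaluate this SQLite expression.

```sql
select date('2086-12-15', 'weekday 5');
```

`weekday 5` advances to the next Friday; 2086-12-15 is a Sunday, so it moves forward to 2086-12-20.

2086-12-20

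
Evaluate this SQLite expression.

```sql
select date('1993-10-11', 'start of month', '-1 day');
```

`start of month` rewinds 1993-10-11 to 1993-10-01.
Going back 1 day from 1993-10-01 reaches 1993-09-30 (last day of September, 30 days).

1993-09-30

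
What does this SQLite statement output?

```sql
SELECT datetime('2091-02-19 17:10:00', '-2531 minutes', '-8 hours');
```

2531 minutes = 42h 11m; -2531 minutes from 2091-02-19 17:10:00 is 2091-02-17 22:59:00 (crosses midnight).
-8 hours from 2091-02-17 22:59:00 is 2091-02-17 14:59:00.

2091-02-17 14:59:00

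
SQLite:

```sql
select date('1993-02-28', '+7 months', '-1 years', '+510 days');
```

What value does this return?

1994-02-20

Adding +7 months to 1993-02-28 gives 1993-09-28.
Adding -1 year to 1993-09-28 gives 1992-09-28.
Applying '+510 days' to 1992-09-28: counting 510 days forward gives 1994-02-20.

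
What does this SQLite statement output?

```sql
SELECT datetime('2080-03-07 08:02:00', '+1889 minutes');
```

1889 minutes = 31h 29m; +1889 minutes from 2080-03-07 08:02:00 is 2080-03-08 15:31:00 (crosses midnight).

2080-03-08 15:31:00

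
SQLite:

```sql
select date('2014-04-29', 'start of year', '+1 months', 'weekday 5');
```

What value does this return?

2014-02-07

`start of year` rewinds 2014-04-29 to 2014-01-01.
Adding +1 month to 2014-01-01 gives 2014-02-01.
`weekday 5` advances to the next Friday; 2014-02-01 is a Saturday, so it moves forward to 2014-02-07.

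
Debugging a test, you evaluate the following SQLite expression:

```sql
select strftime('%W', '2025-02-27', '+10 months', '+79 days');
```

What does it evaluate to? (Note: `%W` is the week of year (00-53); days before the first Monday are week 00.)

11

First apply '+10 months', '+79 days': 2025-02-27 → 2026-03-16.
2026-03-16 is a Monday. SQLite's %W counts Mondays since the year started; the result is 11.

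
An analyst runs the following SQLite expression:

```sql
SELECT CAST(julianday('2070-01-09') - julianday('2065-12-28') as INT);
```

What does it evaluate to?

3 days remain in December 2065 after the 28th (31 − 28).
Full months from January 2066 through December 2069 contribute their day counts.
Then 9 days into January 2070.
Total: 3 + 31 + 28 + 31 + 30 + 31 + 30 + 31 + 31 + 30 + 31 + 30 + 31 + 31 + 28 + 31 + 30 + 31 + 30 + 31 + 31 + 30 + 31 + 30 + 31 + 31 + 29 + 31 + 30 + 31 + 30 + 31 + 31 + 30 + 31 + 30 + 31 + 31 + 28 + 31 + 30 + 31 + 30 + 31 + 31 + 30 + 31 + 30 + 31 + 9 = 1473.

1473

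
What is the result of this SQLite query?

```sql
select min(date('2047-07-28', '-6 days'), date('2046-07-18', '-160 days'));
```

2046-02-08

date('2047-07-28', '-6 days') → 2047-07-22.
date('2046-07-18', '-160 days') → 2046-02-08.
Earlier of the two is 2046-02-08.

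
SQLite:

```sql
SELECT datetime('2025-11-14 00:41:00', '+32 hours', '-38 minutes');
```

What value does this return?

2025-11-15 08:03:00

+32 hours from 2025-11-14 00:41:00 is 2025-11-15 08:41:00 (crosses midnight).
-38 minutes from 2025-11-15 08:41:00 is 2025-11-15 08:03:00.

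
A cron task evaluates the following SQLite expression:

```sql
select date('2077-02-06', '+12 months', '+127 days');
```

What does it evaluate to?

Adding +12 months to 2077-02-06 gives 2078-02-06.
Applying '+127 days' to 2078-02-06: counting 127 days forward gives 2078-06-13.

2078-06-13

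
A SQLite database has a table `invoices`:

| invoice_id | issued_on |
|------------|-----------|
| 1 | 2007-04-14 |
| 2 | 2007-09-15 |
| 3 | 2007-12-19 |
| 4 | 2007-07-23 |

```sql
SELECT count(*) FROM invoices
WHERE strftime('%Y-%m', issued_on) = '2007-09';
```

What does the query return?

1

Rows with year-month 2007-09: 2007-09-15 → 1.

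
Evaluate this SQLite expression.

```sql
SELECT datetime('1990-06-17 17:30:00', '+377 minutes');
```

377 minutes = 6h 17m; +377 minutes from 1990-06-17 17:30:00 is 1990-06-17 23:47:00.

1990-06-17 23:47:00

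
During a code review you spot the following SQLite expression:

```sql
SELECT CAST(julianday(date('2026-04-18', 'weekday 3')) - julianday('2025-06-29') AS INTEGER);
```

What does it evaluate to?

`weekday 3` advances to the next Wednesday; 2026-04-18 is a Saturday, so it moves forward to 2026-04-22.
1 day remains in June 2025 after the 29th (30 − 29).
Full months from July 2025 through March 2026 contribute their day counts.
Then 22 days into April 2026.
Total: 1 + 31 + 31 + 30 + 31 + 30 + 31 + 31 + 28 + 31 + 22 = 297.

297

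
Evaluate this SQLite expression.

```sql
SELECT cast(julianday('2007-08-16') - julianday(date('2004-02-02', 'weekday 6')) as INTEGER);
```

1286

`weekday 6` advances to the next Saturday; 2004-02-02 is a Monday, so it moves forward to 2004-02-07.
22 days remain in February 2004 after the 7th (29 − 7).
Full months from March 2004 through July 2007 contribute their day counts.
Then 16 days into August 2007.
Total: 22 + 31 + 30 + 31 + 30 + 31 + 31 + 30 + 31 + 30 + 31 + 31 + 28 + 31 + 30 + 31 + 30 + 31 + 31 + 30 + 31 + 30 + 31 + 31 + 28 + 31 + 30 + 31 + 30 + 31 + 31 + 30 + 31 + 30 + 31 + 31 + 28 + 31 + 30 + 31 + 30 + 31 + 16 = 1286.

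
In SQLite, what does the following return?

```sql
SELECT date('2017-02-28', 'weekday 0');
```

`weekday 0` advances to the next Sunday; 2017-02-28 is a Tuesday, so it moves forward to 2017-03-05.

2017-03-05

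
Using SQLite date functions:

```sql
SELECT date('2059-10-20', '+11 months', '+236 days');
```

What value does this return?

Adding +11 months to 2059-10-20 gives 2060-09-20.
Applying '+236 days' to 2060-09-20: counting 236 days forward gives 2061-05-14.

2061-05-14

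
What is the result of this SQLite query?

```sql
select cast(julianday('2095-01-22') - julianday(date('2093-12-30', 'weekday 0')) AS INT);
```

384

`weekday 0` advances to the next Sunday; 2093-12-30 is a Wednesday, so it moves forward to 2094-01-03.
28 days remain in January 2094 after the 3rd (31 − 3).
Full months from February 2094 through December 2094 contribute their day counts.
Then 22 days into January 2095.
Total: 28 + 28 + 31 + 30 + 31 + 30 + 31 + 31 + 30 + 31 + 30 + 31 + 22 = 384.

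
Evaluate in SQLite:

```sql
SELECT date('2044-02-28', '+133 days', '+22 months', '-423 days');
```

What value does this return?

Applying '+133 days' to 2044-02-28: counting 133 days forward gives 2044-07-10.
Adding +22 months to 2044-07-10 gives 2046-05-10.
Applying '-423 days' to 2046-05-10: counting 423 days back gives 2045-03-13.

2045-03-13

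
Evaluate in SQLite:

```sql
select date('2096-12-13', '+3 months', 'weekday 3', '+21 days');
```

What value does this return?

2097-04-03

Adding +3 months to 2096-12-13 gives 2097-03-13.
`weekday 3` advances to the next Wednesday; 2097-03-13 is already a Wednesday, so it stays at 2097-03-13.
March 2097 has 31 days; 18 remain after the 13th, so 19 days reach 2097-04-01.
Advancing 2 more days within April lands on 2097-04-03.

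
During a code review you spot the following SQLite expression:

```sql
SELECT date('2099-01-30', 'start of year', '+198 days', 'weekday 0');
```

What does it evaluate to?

`start of year` rewinds 2099-01-30 to 2099-01-01.
Applying '+198 days' to 2099-01-01: counting 198 days forward gives 2099-07-18.
`weekday 0` advances to the next Sunday; 2099-07-18 is a Saturday, so it moves forward to 2099-07-19.

2099-07-19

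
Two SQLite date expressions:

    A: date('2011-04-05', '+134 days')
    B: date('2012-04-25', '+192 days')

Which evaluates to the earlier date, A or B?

A

A = 2011-08-17.
B = 2012-11-03.
A is earlier.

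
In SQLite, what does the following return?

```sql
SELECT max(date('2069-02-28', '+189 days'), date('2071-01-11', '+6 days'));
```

date('2069-02-28', '+189 days') → 2069-09-05.
date('2071-01-11', '+6 days') → 2071-01-17.
Later of the two is 2071-01-17.

2071-01-17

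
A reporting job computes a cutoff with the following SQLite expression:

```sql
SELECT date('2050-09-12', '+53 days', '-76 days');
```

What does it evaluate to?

2050-08-20

Applying '+53 days' to 2050-09-12: counting 53 days forward gives 2050-11-04.
Applying '-76 days' to 2050-11-04: counting 76 days back gives 2050-08-20.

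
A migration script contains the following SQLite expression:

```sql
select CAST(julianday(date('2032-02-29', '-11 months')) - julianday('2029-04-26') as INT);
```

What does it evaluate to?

Adding -11 months to 2032-02-29 gives 2031-03-29.
4 days remain in April 2029 after the 26th (30 − 26).
Full months from May 2029 through February 2031 contribute their day counts.
Then 29 days into March 2031.
Total: 4 + 31 + 30 + 31 + 31 + 30 + 31 + 30 + 31 + 31 + 28 + 31 + 30 + 31 + 30 + 31 + 31 + 30 + 31 + 30 + 31 + 31 + 28 + 29 = 702.

702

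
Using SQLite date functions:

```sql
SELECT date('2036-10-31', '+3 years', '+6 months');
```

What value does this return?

2040-05-01

Adding +3 years to 2036-10-31 gives 2039-10-31.
Adding +6 months to 2039-10-31 targets 2040-04-31. April 2040 has only 30 days, so SQLite normalizes the 1-day overflow forward to 2040-05-01.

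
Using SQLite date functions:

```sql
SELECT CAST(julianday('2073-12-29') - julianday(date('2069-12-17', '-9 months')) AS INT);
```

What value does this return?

1748

Adding -9 months to 2069-12-17 gives 2069-03-17.
14 days remain in March 2069 after the 17th (31 − 17).
Full months from April 2069 through November 2073 contribute their day counts.
Then 29 days into December 2073.
Total: 14 + 30 + 31 + 30 + 31 + 31 + 30 + 31 + 30 + 31 + 31 + 28 + 31 + 30 + 31 + 30 + 31 + 31 + 30 + 31 + 30 + 31 + 31 + 28 + 31 + 30 + 31 + 30 + 31 + 31 + 30 + 31 + 30 + 31 + 31 + 29 + 31 + 30 + 31 + 30 + 31 + 31 + 30 + 31 + 30 + 31 + 31 + 28 + 31 + 30 + 31 + 30 + 31 + 31 + 30 + 31 + 30 + 29 = 1748.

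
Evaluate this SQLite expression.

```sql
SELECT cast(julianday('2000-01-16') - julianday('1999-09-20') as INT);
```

118

10 days remain in September 1999 after the 20th (30 − 20).
October 1999: 31 days.
November 1999: 30 days.
December 1999: 31 days.
Then 16 days into January 2000.
Total: 10 + 31 + 30 + 31 + 16 = 118.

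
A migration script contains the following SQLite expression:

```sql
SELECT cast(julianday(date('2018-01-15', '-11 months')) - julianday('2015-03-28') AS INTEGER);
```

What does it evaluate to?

Adding -11 months to 2018-01-15 gives 2017-02-15.
3 days remain in March 2015 after the 28th (31 − 28).
Full months from April 2015 through January 2017 contribute their day counts.
Then 15 days into February 2017.
Total: 3 + 30 + 31 + 30 + 31 + 31 + 30 + 31 + 30 + 31 + 31 + 29 + 31 + 30 + 31 + 30 + 31 + 31 + 30 + 31 + 30 + 31 + 31 + 15 = 690.

690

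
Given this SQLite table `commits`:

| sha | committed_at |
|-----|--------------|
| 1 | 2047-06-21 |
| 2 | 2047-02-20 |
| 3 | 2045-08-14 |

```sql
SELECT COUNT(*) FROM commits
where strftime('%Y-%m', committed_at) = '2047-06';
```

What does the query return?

Rows with year-month 2047-06: 2047-06-21 → 1.

1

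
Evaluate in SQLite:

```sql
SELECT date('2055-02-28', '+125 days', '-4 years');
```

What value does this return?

2051-07-03

Applying '+125 days' to 2055-02-28: counting 125 days forward gives 2055-07-03.
Adding -4 years to 2055-07-03 gives 2051-07-03.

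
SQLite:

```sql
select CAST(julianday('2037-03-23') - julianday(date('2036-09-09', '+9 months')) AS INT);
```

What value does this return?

-78

Adding +9 months to 2036-09-09 gives 2037-06-09.
8 days remain in March 2037 after the 23rd (31 − 23).
April 2037: 30 days.
May 2037: 31 days.
Then 9 days into June 2037.
Total: 8 + 30 + 31 + 9 = 78.
The subtraction is earlier − later, so the result is −78 → -78.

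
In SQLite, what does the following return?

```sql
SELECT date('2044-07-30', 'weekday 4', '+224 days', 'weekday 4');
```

`weekday 4` advances to the next Thursday; 2044-07-30 is a Saturday, so it moves forward to 2044-08-04.
Applying '+224 days' to 2044-08-04: counting 224 days forward gives 2045-03-16.
`weekday 4` advances to the next Thursday; 2045-03-16 is already a Thursday, so it stays at 2045-03-16.

2045-03-16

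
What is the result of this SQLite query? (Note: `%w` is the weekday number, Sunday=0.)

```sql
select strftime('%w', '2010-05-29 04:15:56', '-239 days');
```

First apply '-239 days': 2010-05-29 04:15:56 → 2009-10-02 04:15:56.
2009-10-02 is a Friday; with Sunday=0 that is 5.

5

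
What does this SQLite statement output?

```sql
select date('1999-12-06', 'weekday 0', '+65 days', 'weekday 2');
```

`weekday 0` advances to the next Sunday; 1999-12-06 is a Monday, so it moves forward to 1999-12-12.
Applying '+65 days' to 1999-12-12: counting 65 days forward gives 2000-02-15.
`weekday 2` advances to the next Tuesday; 2000-02-15 is already a Tuesday, so it stays at 2000-02-15.

2000-02-15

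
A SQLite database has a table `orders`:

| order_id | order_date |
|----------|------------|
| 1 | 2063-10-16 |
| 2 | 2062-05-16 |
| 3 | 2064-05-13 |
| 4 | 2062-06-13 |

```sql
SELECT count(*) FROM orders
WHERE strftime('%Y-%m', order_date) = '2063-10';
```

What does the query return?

1

Rows with year-month 2063-10: 2063-10-16 → 1.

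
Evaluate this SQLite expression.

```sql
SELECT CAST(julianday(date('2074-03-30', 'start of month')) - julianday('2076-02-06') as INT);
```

`start of month` rewinds 2074-03-30 to 2074-03-01.
30 days remain in March 2074 after the 1st (31 − 1).
Full months from April 2074 through January 2076 contribute their day counts.
Then 6 days into February 2076.
Total: 30 + 30 + 31 + 30 + 31 + 31 + 30 + 31 + 30 + 31 + 31 + 28 + 31 + 30 + 31 + 30 + 31 + 31 + 30 + 31 + 30 + 31 + 31 + 6 = 707.
The subtraction is earlier − later, so the result is −707 → -707.

-707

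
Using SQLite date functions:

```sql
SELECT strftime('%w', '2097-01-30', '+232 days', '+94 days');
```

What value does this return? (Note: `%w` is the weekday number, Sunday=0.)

0

First apply '+232 days', '+94 days': 2097-01-30 → 2097-12-22.
2097-12-22 is a Sunday; with Sunday=0 that is 0.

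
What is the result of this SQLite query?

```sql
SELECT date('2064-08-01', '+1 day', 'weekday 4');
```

Advancing 1 more day within August lands on 2064-08-02.
`weekday 4` advances to the next Thursday; 2064-08-02 is a Saturday, so it moves forward to 2064-08-07.

2064-08-07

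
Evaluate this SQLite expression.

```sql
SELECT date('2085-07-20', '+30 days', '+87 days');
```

2085-11-14

July 2085 has 31 days; 11 remain after the 20th, so 12 days reach 2085-08-01.
Advancing 18 more days within August lands on 2085-08-19.
Applying '+87 days' to 2085-08-19: counting 87 days forward gives 2085-11-14.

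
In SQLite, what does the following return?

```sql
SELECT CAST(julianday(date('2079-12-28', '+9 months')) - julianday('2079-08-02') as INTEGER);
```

423

Adding +9 months to 2079-12-28 gives 2080-09-28.
29 days remain in August 2079 after the 2nd (31 − 2).
Full months from September 2079 through August 2080 contribute their day counts.
Then 28 days into September 2080.
Total: 29 + 30 + 31 + 30 + 31 + 31 + 29 + 31 + 30 + 31 + 30 + 31 + 31 + 28 = 423.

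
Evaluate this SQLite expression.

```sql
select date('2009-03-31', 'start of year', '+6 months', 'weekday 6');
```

2009-07-04

`start of year` rewinds 2009-03-31 to 2009-01-01.
Adding +6 months to 2009-01-01 gives 2009-07-01.
`weekday 6` advances to the next Saturday; 2009-07-01 is a Wednesday, so it moves forward to 2009-07-04.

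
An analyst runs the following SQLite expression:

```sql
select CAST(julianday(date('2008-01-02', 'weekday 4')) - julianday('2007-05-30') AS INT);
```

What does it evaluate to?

`weekday 4` advances to the next Thursday; 2008-01-02 is a Wednesday, so it moves forward to 2008-01-03.
1 day remains in May 2007 after the 30th (31 − 30).
Full months from June 2007 through December 2007 contribute their day counts.
Then 3 days into January 2008.
Total: 1 + 30 + 31 + 31 + 30 + 31 + 30 + 31 + 3 = 218.

218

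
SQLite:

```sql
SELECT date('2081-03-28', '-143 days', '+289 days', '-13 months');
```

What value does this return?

2080-07-21

Applying '-143 days' to 2081-03-28: counting 143 days back gives 2080-11-05.
Applying '+289 days' to 2080-11-05: counting 289 days forward gives 2081-08-21.
Adding -13 months to 2081-08-21 gives 2080-07-21.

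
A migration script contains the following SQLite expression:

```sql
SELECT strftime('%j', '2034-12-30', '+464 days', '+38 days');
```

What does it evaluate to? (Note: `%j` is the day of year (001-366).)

136

First apply '+464 days', '+38 days': 2034-12-30 → 2036-05-15.
Day-of-year for 2036-05-15: days since 2036-01-01 inclusive = 136, zero-padded to 136.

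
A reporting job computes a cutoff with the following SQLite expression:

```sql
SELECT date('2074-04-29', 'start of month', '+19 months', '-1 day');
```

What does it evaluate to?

`start of month` rewinds 2074-04-29 to 2074-04-01.
Adding +19 months to 2074-04-01 gives 2075-11-01.
Going back 1 day from 2075-11-01 reaches 2075-10-31 (last day of October, 31 days).

2075-10-31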